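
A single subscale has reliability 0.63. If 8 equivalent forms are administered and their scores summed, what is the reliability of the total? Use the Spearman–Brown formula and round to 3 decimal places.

ρ_k = kρ / (1 + (k−1)ρ) = 8·0.63 / (1 + 7·0.63) = 5.040 / 5.410 = 0.932.

0.932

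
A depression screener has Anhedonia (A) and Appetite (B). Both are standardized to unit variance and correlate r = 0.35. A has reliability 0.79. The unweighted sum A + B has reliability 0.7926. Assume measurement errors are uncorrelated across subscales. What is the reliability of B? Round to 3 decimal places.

Var(A+B) = 2 + 2·0.35 = 2.700.
True-score variance = ρ_A + ρ_B + 2·0.35, so 0.7926 = (0.79 + ρ_B + 0.70) / 2.700.
ρ_B = 0.7926·2.700 − 0.79 − 0.70 = 0.650.

0.650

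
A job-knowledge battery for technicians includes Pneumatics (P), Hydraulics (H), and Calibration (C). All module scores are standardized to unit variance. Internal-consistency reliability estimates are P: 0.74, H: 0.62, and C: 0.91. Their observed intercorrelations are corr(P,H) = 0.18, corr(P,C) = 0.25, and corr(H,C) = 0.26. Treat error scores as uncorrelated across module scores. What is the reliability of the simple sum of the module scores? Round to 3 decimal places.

0.833

Var(P+H+C) = 3 + 2·[0.18 + 0.25 + 0.26] = 3 + 1.38 = 4.38.
Because errors are independent across components, Cov(Tᵢ,Tⱼ) = Cov(Xᵢ,Xⱼ); the off-diagonal part of the true-score variance is the same as above.
True-score variance = [0.74 + 0.62 + 0.91] + 1.38 = 2.27 + 1.38 = 3.65.
Reliability = 3.65 / 4.38 = 0.833.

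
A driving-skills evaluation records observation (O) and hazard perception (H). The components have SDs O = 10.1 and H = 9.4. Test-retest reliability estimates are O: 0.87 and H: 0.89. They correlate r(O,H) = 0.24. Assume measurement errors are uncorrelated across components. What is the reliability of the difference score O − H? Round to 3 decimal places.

Var(O−H) = 10.1² + 9.4² − 2·10.1·9.4·0.24 = 190.37 − 45.5712 = 144.799.
Under uncorrelated errors the observed covariances equal the true-score covariances, so only the own-variance terms attenuate.
True-score variance = [10.1²·0.87 + 9.4²·0.89] − 45.5712 = 167.389 − 45.5712 = 121.818.
Reliability = 121.818 / 144.799 = 0.841.

0.841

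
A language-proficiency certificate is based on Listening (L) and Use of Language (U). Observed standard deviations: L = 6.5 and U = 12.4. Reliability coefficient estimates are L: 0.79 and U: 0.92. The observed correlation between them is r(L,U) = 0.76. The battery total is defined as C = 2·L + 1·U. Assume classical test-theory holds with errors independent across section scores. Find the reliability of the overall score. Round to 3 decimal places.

Var(C) = 2²·6.5² + 12.4² + 2·[2·6.5·12.4·0.76] = 322.76 + 245.024 = 567.784.
Under uncorrelated errors the observed covariances equal the true-score covariances, so only the own-variance terms attenuate.
True-score variance = [2²·6.5²·0.79 + 12.4²·0.92] + 245.024 = 274.969 + 245.024 = 519.993.
Reliability = 519.993 / 567.784 = 0.916.

0.916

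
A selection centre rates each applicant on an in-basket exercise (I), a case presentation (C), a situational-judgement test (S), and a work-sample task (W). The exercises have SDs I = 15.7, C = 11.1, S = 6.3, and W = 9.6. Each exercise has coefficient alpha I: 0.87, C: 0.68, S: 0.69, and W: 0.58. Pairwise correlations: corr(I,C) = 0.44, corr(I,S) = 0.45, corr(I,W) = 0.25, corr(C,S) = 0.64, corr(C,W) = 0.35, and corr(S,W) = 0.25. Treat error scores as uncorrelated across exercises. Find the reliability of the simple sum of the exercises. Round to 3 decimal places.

0.879

Var(I+C+S+W) = 15.7² + 11.1² + 6.3² + 9.6² + 2·[15.7·11.1·0.44 + 15.7·6.3·0.45 + 15.7·9.6·0.25 + 11.1·6.3·0.64 + 11.1·9.6·0.35 + 6.3·9.6·0.25] = 501.55 + 512.079 = 1013.63.
With uncorrelated errors the cross-covariances are all true-score covariance, so they carry over unchanged; only the diagonal terms shrink to ρᵢσᵢ².
True-score variance = [15.7²·0.87 + 11.1²·0.68 + 6.3²·0.69 + 9.6²·0.58] + 512.079 = 379.068 + 512.079 = 891.147.
Reliability = 891.147 / 1013.63 = 0.879.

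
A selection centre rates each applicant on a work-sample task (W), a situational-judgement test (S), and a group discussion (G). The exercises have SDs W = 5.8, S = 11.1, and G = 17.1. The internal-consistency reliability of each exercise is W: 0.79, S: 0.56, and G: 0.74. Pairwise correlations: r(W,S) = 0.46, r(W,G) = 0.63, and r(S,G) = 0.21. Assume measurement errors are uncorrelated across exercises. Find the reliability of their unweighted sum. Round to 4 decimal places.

0.8075

Var(W+S+G) = 5.8² + 11.1² + 17.1² + 2·[5.8·11.1·0.46 + 5.8·17.1·0.63 + 11.1·17.1·0.21] = 449.26 + 263.917 = 713.177.
Under uncorrelated errors the observed covariances equal the true-score covariances, so only the own-variance terms attenuate.
True-score variance = [5.8²·0.79 + 11.1²·0.56 + 17.1²·0.74] + 263.917 = 311.957 + 263.917 = 575.873.
Reliability = 575.873 / 713.177 = 0.8075.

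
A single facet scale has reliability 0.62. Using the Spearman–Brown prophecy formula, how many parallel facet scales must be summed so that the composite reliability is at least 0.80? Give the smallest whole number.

3

k ≥ ρ*(1−ρ₁)/(ρ₁(1−ρ*)) = 0.80·0.38 / (0.62·0.20) = 2.452.
Smallest integer k = 3.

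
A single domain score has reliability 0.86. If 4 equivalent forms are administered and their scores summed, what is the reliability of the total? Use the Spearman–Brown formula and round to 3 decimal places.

0.961

ρ_k = kρ / (1 + (k−1)ρ) = 4·0.86 / (1 + 3·0.86) = 3.440 / 3.580 = 0.961.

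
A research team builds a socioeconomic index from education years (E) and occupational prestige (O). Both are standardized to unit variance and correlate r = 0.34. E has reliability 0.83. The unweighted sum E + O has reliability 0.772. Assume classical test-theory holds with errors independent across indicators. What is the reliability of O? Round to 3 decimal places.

Var(E+O) = 2 + 2·0.34 = 2.680.
True-score variance = ρ_E + ρ_O + 2·0.34, so 0.772 = (0.83 + ρ_O + 0.68) / 2.680.
ρ_O = 0.772·2.680 − 0.83 − 0.68 = 0.559.

0.559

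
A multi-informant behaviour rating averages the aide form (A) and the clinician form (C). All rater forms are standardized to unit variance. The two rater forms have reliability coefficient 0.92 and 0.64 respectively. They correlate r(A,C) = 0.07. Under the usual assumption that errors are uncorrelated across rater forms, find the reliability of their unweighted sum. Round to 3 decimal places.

0.794

Var(A+C) = 2 + 2·[0.07] = 2 + 0.14 = 2.14.
Under uncorrelated errors the observed covariances equal the true-score covariances, so only the own-variance terms attenuate.
True-score variance = [0.92 + 0.64] + 0.14 = 1.56 + 0.14 = 1.7.
Reliability = 1.7 / 2.14 = 0.794.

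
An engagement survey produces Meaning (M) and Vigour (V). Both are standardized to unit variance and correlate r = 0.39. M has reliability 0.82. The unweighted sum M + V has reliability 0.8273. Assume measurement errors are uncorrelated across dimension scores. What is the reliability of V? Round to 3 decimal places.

Var(M+V) = 2 + 2·0.39 = 2.780.
True-score variance = ρ_M + ρ_V + 2·0.39, so 0.8273 = (0.82 + ρ_V + 0.78) / 2.780.
ρ_V = 0.8273·2.780 − 0.82 − 0.78 = 0.700.

0.700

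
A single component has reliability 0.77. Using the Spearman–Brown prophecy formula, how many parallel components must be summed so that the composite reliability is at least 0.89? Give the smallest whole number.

3

k ≥ ρ*(1−ρ₁)/(ρ₁(1−ρ*)) = 0.89·0.23 / (0.77·0.11) = 2.417.
Smallest integer k = 3.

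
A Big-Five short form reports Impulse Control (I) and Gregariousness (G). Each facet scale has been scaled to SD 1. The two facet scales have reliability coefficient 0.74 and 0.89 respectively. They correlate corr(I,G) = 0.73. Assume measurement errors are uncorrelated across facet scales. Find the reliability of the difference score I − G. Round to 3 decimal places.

Var(I−G) = 1 + 1 − 2·0.73 = 2 − 1.46 = 0.54.
Under uncorrelated errors the observed covariances equal the true-score covariances, so only the own-variance terms attenuate.
True-score variance = [0.74 + 0.89] − 1.46 = 1.63 − 1.46 = 0.17.
Reliability = 0.17 / 0.54 = 0.315.

0.315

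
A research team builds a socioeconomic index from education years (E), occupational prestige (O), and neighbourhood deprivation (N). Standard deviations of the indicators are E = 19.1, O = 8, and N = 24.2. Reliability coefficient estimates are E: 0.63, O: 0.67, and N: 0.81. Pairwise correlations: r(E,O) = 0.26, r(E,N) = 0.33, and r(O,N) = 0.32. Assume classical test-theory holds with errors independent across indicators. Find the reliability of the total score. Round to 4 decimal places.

0.8244

Var(E+O+N) = 19.1² + 8² + 24.2² + 2·[19.1·8·0.26 + 19.1·24.2·0.33 + 8·24.2·0.32] = 1014.45 + 508.425 = 1522.88.
With uncorrelated errors the cross-covariances are all true-score covariance, so they carry over unchanged; only the diagonal terms shrink to ρᵢσᵢ².
True-score variance = [19.1²·0.63 + 8²·0.67 + 24.2²·0.81] + 508.425 = 747.079 + 508.425 = 1255.5.
Reliability = 1255.5 / 1522.88 = 0.8244.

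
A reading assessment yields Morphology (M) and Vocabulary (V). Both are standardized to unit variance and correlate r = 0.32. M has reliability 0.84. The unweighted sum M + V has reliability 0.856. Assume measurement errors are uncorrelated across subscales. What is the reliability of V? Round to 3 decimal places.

0.780

Var(M+V) = 2 + 2·0.32 = 2.640.
True-score variance = ρ_M + ρ_V + 2·0.32, so 0.856 = (0.84 + ρ_V + 0.64) / 2.640.
ρ_V = 0.856·2.640 − 0.84 − 0.64 = 0.780.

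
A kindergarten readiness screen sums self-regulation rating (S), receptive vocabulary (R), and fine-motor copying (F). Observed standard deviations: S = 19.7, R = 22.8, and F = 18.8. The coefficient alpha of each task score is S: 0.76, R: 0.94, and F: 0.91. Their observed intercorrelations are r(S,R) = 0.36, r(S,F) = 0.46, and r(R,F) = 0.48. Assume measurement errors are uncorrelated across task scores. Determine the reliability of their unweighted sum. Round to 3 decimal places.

Var(S+R+F) = 19.7² + 22.8² + 18.8² + 2·[19.7·22.8·0.36 + 19.7·18.8·0.46 + 22.8·18.8·0.48] = 1261.37 + 1075.62 = 2336.99.
Because errors are independent across components, Cov(Tᵢ,Tⱼ) = Cov(Xᵢ,Xⱼ); the off-diagonal part of the true-score variance is the same as above.
True-score variance = [19.7²·0.76 + 22.8²·0.94 + 18.8²·0.91] + 1075.62 = 1105.23 + 1075.62 = 2180.85.
Reliability = 2180.85 / 2336.99 = 0.933.

0.933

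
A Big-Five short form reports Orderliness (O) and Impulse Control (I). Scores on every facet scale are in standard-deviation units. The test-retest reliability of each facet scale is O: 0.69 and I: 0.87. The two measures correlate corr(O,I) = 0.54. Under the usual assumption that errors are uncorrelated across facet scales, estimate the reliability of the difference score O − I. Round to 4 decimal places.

Var(O−I) = 1 + 1 − 2·0.54 = 2 − 1.08 = 0.92.
Under uncorrelated errors the observed covariances equal the true-score covariances, so only the own-variance terms attenuate.
True-score variance = [0.69 + 0.87] − 1.08 = 1.56 − 1.08 = 0.48.
Reliability = 0.48 / 0.92 = 0.5217.

0.5217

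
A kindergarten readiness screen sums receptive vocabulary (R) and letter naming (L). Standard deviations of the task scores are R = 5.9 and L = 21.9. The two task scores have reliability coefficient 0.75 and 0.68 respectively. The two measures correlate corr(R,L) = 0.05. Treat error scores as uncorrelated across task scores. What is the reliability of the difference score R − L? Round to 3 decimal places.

0.677

Var(R−L) = 5.9² + 21.9² − 2·5.9·21.9·0.05 = 514.42 − 12.921 = 501.499.
With uncorrelated errors the cross-covariances are all true-score covariance, so they carry over unchanged; only the diagonal terms shrink to ρᵢσᵢ².
True-score variance = [5.9²·0.75 + 21.9²·0.68] − 12.921 = 352.242 − 12.921 = 339.321.
Reliability = 339.321 / 501.499 = 0.677.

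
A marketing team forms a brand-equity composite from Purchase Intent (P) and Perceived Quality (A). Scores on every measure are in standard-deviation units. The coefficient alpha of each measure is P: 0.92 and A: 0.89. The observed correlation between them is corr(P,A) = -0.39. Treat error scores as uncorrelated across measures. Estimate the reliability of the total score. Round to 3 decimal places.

0.844

Var(P+A) = 2 + 2·[(-0.39)] = 2 − 0.78 = 1.22.
With uncorrelated errors the cross-covariances are all true-score covariance, so they carry over unchanged; only the diagonal terms shrink to ρᵢσᵢ².
True-score variance = [0.92 + 0.89] − 0.78 = 1.81 − 0.78 = 1.03.
Reliability = 1.03 / 1.22 = 0.844.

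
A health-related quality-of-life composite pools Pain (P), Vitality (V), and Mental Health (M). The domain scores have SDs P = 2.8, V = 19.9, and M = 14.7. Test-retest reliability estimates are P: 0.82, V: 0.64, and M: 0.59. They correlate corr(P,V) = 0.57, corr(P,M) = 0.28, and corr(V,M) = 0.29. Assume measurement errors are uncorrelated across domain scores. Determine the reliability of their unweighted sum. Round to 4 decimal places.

0.7346

Var(P+V+M) = 2.8² + 19.9² + 14.7² + 2·[2.8·19.9·0.57 + 2.8·14.7·0.28 + 19.9·14.7·0.29] = 619.94 + 256.238 = 876.178.
Under uncorrelated errors the observed covariances equal the true-score covariances, so only the own-variance terms attenuate.
True-score variance = [2.8²·0.82 + 19.9²·0.64 + 14.7²·0.59] + 256.238 = 387.368 + 256.238 = 643.606.
Reliability = 643.606 / 876.178 = 0.7346.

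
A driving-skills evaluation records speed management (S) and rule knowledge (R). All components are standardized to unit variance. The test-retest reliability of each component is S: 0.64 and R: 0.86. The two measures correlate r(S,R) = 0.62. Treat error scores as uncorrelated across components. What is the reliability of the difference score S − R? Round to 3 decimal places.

0.342

Var(S−R) = 1 + 1 − 2·0.62 = 2 − 1.24 = 0.76.
Because errors are independent across components, Cov(Tᵢ,Tⱼ) = Cov(Xᵢ,Xⱼ); the off-diagonal part of the true-score variance is the same as above.
True-score variance = [0.64 + 0.86] − 1.24 = 1.5 − 1.24 = 0.26.
Reliability = 0.26 / 0.76 = 0.342.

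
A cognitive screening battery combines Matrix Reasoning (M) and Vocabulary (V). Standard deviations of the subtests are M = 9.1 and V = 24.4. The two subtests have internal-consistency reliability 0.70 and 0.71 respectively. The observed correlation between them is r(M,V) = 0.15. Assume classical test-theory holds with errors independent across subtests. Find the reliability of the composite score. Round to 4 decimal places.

0.7348

Var(M+V) = 9.1² + 24.4² + 2·[9.1·24.4·0.15] = 678.17 + 66.612 = 744.782.
Under uncorrelated errors the observed covariances equal the true-score covariances, so only the own-variance terms attenuate.
True-score variance = [9.1²·0.70 + 24.4²·0.71] + 66.612 = 480.673 + 66.612 = 547.285.
Reliability = 547.285 / 744.782 = 0.7348.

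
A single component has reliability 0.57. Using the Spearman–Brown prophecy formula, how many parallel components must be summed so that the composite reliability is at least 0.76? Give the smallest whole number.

3

k ≥ ρ*(1−ρ₁)/(ρ₁(1−ρ*)) = 0.76·0.43 / (0.57·0.24) = 2.389.
Smallest integer k = 3.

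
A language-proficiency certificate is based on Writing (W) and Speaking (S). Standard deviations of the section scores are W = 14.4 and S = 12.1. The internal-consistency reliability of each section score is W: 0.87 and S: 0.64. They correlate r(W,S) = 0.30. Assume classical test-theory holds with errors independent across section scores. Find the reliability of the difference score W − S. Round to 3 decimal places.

Var(W−S) = 14.4² + 12.1² − 2·14.4·12.1·0.30 = 353.77 − 104.544 = 249.226.
With uncorrelated errors the cross-covariances are all true-score covariance, so they carry over unchanged; only the diagonal terms shrink to ρᵢσᵢ².
True-score variance = [14.4²·0.87 + 12.1²·0.64] − 104.544 = 274.106 − 104.544 = 169.562.
Reliability = 169.562 / 249.226 = 0.680.

0.680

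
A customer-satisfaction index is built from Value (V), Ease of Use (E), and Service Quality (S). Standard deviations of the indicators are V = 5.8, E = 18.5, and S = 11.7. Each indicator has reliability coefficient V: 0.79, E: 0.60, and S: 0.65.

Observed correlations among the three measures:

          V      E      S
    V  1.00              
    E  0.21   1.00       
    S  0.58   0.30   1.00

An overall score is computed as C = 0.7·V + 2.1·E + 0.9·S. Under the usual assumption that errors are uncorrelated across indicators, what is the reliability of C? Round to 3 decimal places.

0.677

Var(C) = 0.7²·5.8² + 2.1²·18.5² + 0.9²·11.7² + 2·[1.47·5.8·18.5·0.21 + 0.63·5.8·11.7·0.58 + 1.89·18.5·11.7·0.30] = 1636.69 + 361.293 = 1997.98.
Because errors are independent across components, Cov(Tᵢ,Tⱼ) = Cov(Xᵢ,Xⱼ); the off-diagonal part of the true-score variance is the same as above.
True-score variance = [0.7²·5.8²·0.79 + 2.1²·18.5²·0.60 + 0.9²·11.7²·0.65] + 361.293 = 990.688 + 361.293 = 1351.98.
Reliability = 1351.98 / 1997.98 = 0.677.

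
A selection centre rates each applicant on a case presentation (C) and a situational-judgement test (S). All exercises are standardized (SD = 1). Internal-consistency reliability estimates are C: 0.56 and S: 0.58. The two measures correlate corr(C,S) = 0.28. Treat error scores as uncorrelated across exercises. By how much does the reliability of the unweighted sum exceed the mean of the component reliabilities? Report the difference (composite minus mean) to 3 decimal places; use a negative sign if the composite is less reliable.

0.094

Var(sum) = 2 + 0.56 = 2.56; true-score variance = 1.14 + 0.56 = 1.7; composite reliability = 0.6641.
Mean component reliability = 0.5700.
Difference = 0.6641 − 0.5700 = 0.094.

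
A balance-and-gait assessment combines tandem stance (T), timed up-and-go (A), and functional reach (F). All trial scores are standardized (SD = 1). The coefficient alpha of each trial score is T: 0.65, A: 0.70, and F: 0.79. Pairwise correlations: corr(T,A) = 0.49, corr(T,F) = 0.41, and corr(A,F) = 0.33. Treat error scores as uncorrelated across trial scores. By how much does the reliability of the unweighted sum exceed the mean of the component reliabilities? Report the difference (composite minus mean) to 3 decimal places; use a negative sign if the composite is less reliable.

0.129

Var(sum) = 3 + 2.46 = 5.46; true-score variance = 2.14 + 2.46 = 4.6; composite reliability = 0.8425.
Mean component reliability = 0.7133.
Difference = 0.8425 − 0.7133 = 0.129.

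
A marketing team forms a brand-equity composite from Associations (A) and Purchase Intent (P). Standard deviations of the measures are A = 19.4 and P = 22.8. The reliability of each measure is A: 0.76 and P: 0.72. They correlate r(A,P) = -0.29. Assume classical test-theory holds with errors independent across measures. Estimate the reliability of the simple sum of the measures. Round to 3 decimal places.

0.631

Var(A+P) = 19.4² + 22.8² + 2·[19.4·22.8·(-0.29)] = 896.2 − 256.546 = 639.654.
Under uncorrelated errors the observed covariances equal the true-score covariances, so only the own-variance terms attenuate.
True-score variance = [19.4²·0.76 + 22.8²·0.72] − 256.546 = 660.318 − 256.546 = 403.773.
Reliability = 403.773 / 639.654 = 0.631.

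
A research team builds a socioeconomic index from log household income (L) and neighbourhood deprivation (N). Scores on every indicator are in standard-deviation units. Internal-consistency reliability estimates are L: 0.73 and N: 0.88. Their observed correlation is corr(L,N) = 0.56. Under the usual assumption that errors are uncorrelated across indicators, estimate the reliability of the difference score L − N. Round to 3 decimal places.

Var(L−N) = 1 + 1 − 2·0.56 = 2 − 1.12 = 0.88.
Under uncorrelated errors the observed covariances equal the true-score covariances, so only the own-variance terms attenuate.
True-score variance = [0.73 + 0.88] − 1.12 = 1.61 − 1.12 = 0.49.
Reliability = 0.49 / 0.88 = 0.557.

0.557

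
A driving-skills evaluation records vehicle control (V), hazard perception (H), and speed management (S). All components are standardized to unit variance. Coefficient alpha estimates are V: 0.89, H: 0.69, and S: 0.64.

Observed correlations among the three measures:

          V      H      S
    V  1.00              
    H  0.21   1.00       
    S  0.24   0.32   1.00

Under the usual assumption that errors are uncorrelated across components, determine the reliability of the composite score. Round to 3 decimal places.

0.828

Var(V+H+S) = 3 + 2·[0.21 + 0.24 + 0.32] = 3 + 1.54 = 4.54.
With uncorrelated errors the cross-covariances are all true-score covariance, so they carry over unchanged; only the diagonal terms shrink to ρᵢσᵢ².
True-score variance = [0.89 + 0.69 + 0.64] + 1.54 = 2.22 + 1.54 = 3.76.
Reliability = 3.76 / 4.54 = 0.828.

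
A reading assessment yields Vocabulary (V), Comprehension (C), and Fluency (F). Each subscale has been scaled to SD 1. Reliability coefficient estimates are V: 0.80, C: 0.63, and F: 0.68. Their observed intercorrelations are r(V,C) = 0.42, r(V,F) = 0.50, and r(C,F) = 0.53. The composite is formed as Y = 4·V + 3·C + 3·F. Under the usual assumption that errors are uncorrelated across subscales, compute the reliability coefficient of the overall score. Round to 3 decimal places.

0.857

Var(Y) = 4² + 3² + 3² + 2·[12·0.42 + 12·0.50 + 9·0.53] = 34 + 31.62 = 65.62.
Under uncorrelated errors the observed covariances equal the true-score covariances, so only the own-variance terms attenuate.
True-score variance = [4²·0.80 + 3²·0.63 + 3²·0.68] + 31.62 = 24.59 + 31.62 = 56.21.
Reliability = 56.21 / 65.62 = 0.857.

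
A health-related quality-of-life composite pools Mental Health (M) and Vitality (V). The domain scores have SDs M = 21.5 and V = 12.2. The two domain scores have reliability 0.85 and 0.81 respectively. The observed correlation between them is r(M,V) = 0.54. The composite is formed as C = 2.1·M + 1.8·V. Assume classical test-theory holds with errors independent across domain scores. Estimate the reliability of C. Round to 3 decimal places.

Var(C) = 2.1²·21.5² + 1.8²·12.2² + 2·[3.78·21.5·12.2·0.54] = 2520.76 + 1070.81 = 3591.58.
With uncorrelated errors the cross-covariances are all true-score covariance, so they carry over unchanged; only the diagonal terms shrink to ρᵢσᵢ².
True-score variance = [2.1²·21.5²·0.85 + 1.8²·12.2²·0.81] + 1070.81 = 2123.36 + 1070.81 = 3194.17.
Reliability = 3194.17 / 3591.58 = 0.889.

0.889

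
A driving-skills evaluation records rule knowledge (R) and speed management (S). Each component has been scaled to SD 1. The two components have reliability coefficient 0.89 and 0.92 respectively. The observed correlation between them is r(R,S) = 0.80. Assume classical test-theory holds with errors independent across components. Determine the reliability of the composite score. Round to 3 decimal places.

Var(R+S) = 2 + 2·[0.80] = 2 + 1.6 = 3.6.
Because errors are independent across components, Cov(Tᵢ,Tⱼ) = Cov(Xᵢ,Xⱼ); the off-diagonal part of the true-score variance is the same as above.
True-score variance = [0.89 + 0.92] + 1.6 = 1.81 + 1.6 = 3.41.
Reliability = 3.41 / 3.6 = 0.947.

0.947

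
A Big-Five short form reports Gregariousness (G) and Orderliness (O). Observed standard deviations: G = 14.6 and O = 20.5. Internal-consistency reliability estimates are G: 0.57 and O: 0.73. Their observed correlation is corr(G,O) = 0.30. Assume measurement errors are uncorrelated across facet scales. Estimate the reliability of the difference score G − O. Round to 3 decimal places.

0.548

Var(G−O) = 14.6² + 20.5² − 2·14.6·20.5·0.30 = 633.41 − 179.58 = 453.83.
With uncorrelated errors the cross-covariances are all true-score covariance, so they carry over unchanged; only the diagonal terms shrink to ρᵢσᵢ².
True-score variance = [14.6²·0.57 + 20.5²·0.73] − 179.58 = 428.284 − 179.58 = 248.704.
Reliability = 248.704 / 453.83 = 0.548.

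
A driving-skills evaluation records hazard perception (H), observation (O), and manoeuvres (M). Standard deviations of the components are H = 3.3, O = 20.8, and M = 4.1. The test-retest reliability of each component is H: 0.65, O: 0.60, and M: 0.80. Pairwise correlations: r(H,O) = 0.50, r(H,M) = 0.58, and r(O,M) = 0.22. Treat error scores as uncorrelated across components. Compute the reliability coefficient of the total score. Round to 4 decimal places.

Var(H+O+M) = 3.3² + 20.8² + 4.1² + 2·[3.3·20.8·0.50 + 3.3·4.1·0.58 + 20.8·4.1·0.22] = 460.34 + 121.858 = 582.198.
With uncorrelated errors the cross-covariances are all true-score covariance, so they carry over unchanged; only the diagonal terms shrink to ρᵢσᵢ².
True-score variance = [3.3²·0.65 + 20.8²·0.60 + 4.1²·0.80] + 121.858 = 280.111 + 121.858 = 401.969.
Reliability = 401.969 / 582.198 = 0.6904.

0.6904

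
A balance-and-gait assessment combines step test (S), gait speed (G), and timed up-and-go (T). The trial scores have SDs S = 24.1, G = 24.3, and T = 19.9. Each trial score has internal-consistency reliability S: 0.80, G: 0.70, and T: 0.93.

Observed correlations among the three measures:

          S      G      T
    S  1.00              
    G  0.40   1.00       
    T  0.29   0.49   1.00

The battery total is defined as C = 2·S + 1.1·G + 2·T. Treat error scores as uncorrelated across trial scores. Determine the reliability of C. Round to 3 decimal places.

0.899

Var(C) = 2²·24.1² + 1.1²·24.3² + 2²·19.9² + 2·[2.2·24.1·24.3·0.40 + 4·24.1·19.9·0.29 + 2.2·24.3·19.9·0.49] = 4621.77 + 3185.93 = 7807.71.
Under uncorrelated errors the observed covariances equal the true-score covariances, so only the own-variance terms attenuate.
True-score variance = [2²·24.1²·0.80 + 1.1²·24.3²·0.70 + 2²·19.9²·0.93] + 3185.93 = 3831.89 + 3185.93 = 7017.83.
Reliability = 7017.83 / 7807.71 = 0.899.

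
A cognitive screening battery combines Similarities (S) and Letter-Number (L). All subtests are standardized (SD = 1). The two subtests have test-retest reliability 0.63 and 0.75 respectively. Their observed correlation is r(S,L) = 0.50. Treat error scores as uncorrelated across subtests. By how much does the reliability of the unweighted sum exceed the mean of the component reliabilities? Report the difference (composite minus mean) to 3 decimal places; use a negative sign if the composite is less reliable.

0.103

Var(sum) = 2 + 1 = 3; true-score variance = 1.38 + 1 = 2.38; composite reliability = 0.7933.
Mean component reliability = 0.6900.
Difference = 0.7933 − 0.6900 = 0.103.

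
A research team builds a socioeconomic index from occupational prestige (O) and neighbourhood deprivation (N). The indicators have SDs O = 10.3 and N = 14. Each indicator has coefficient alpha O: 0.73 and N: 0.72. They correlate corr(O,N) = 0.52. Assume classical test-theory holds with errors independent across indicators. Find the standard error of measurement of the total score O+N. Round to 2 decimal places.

Var(total) = 302.09 + 149.968 = 452.058.
True-score variance = 218.566 + 149.968 = 368.534, so reliability = 0.8152.
Error variance = 452.058 − 368.534 = 83.5243; SEM = √83.5243 = 9.14.

9.14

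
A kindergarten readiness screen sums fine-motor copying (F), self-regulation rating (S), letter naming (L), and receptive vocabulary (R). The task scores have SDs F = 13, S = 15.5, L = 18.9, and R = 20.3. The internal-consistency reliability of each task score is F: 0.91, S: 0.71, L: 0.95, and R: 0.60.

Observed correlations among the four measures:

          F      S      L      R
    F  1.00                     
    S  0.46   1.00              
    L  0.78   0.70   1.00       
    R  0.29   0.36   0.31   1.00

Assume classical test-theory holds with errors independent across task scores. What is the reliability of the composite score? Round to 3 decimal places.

Var(F+S+L+R) = 13² + 15.5² + 18.9² + 20.3² + 2·[13·15.5·0.46 + 13·18.9·0.78 + 13·20.3·0.29 + 15.5·18.9·0.70 + 15.5·20.3·0.36 + 18.9·20.3·0.31] = 1178.55 + 1596.29 = 2774.84.
Because errors are independent across components, Cov(Tᵢ,Tⱼ) = Cov(Xᵢ,Xⱼ); the off-diagonal part of the true-score variance is the same as above.
True-score variance = [13²·0.91 + 15.5²·0.71 + 18.9²·0.95 + 20.3²·0.60] + 1596.29 = 910.971 + 1596.29 = 2507.26.
Reliability = 2507.26 / 2774.84 = 0.904.

0.904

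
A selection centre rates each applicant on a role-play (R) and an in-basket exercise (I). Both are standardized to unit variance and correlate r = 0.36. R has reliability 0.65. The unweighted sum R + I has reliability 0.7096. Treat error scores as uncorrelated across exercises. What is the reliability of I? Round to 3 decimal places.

Var(R+I) = 2 + 2·0.36 = 2.720.
True-score variance = ρ_R + ρ_I + 2·0.36, so 0.7096 = (0.65 + ρ_I + 0.72) / 2.720.
ρ_I = 0.7096·2.720 − 0.65 − 0.72 = 0.560.

0.560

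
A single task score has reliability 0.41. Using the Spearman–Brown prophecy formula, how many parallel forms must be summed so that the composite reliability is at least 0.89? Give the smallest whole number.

k ≥ ρ*(1−ρ₁)/(ρ₁(1−ρ*)) = 0.89·0.59 / (0.41·0.11) = 11.643.
Smallest integer k = 12.

12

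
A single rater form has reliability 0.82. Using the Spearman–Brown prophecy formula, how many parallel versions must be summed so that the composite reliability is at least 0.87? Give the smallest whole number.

k ≥ ρ*(1−ρ₁)/(ρ₁(1−ρ*)) = 0.87·0.18 / (0.82·0.13) = 1.469.
Smallest integer k = 2.

2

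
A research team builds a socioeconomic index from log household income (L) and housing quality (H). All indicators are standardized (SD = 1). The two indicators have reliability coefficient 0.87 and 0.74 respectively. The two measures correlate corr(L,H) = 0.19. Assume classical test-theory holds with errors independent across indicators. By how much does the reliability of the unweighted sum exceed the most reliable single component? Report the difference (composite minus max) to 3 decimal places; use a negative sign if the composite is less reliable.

-0.034

Var(sum) = 2 + 0.38 = 2.38; true-score variance = 1.61 + 0.38 = 1.99; composite reliability = 0.8361.
Max component reliability = 0.8700.
Difference = 0.8361 − 0.8700 = -0.034.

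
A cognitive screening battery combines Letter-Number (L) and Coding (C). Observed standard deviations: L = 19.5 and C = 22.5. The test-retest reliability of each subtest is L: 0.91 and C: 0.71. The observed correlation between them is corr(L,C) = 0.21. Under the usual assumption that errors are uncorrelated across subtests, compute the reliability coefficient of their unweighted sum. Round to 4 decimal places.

0.8309

Var(L+C) = 19.5² + 22.5² + 2·[19.5·22.5·0.21] = 886.5 + 184.275 = 1070.78.
With uncorrelated errors the cross-covariances are all true-score covariance, so they carry over unchanged; only the diagonal terms shrink to ρᵢσᵢ².
True-score variance = [19.5²·0.91 + 22.5²·0.71] + 184.275 = 705.465 + 184.275 = 889.74.
Reliability = 889.74 / 1070.78 = 0.8309.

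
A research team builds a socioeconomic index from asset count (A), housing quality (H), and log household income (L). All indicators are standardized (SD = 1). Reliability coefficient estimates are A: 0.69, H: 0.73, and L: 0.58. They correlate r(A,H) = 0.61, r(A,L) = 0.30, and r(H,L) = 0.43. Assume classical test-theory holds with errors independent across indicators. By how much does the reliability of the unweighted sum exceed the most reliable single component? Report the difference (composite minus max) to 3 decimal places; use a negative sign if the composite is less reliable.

Var(sum) = 3 + 2.68 = 5.68; true-score variance = 2 + 2.68 = 4.68; composite reliability = 0.8239.
Max component reliability = 0.7300.
Difference = 0.8239 − 0.7300 = 0.094.

0.094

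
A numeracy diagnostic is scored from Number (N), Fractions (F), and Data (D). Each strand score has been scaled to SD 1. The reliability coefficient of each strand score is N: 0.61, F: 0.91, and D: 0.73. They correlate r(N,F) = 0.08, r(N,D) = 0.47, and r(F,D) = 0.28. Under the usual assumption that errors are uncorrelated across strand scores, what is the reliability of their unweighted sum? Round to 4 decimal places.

Var(N+F+D) = 3 + 2·[0.08 + 0.47 + 0.28] = 3 + 1.66 = 4.66.
Because errors are independent across components, Cov(Tᵢ,Tⱼ) = Cov(Xᵢ,Xⱼ); the off-diagonal part of the true-score variance is the same as above.
True-score variance = [0.61 + 0.91 + 0.73] + 1.66 = 2.25 + 1.66 = 3.91.
Reliability = 3.91 / 4.66 = 0.8391.

0.8391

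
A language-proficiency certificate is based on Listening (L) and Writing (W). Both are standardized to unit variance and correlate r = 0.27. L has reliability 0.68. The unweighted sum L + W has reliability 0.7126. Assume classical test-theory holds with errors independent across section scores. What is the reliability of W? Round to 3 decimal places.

Var(L+W) = 2 + 2·0.27 = 2.540.
True-score variance = ρ_L + ρ_W + 2·0.27, so 0.7126 = (0.68 + ρ_W + 0.54) / 2.540.
ρ_W = 0.7126·2.540 − 0.68 − 0.54 = 0.590.

0.590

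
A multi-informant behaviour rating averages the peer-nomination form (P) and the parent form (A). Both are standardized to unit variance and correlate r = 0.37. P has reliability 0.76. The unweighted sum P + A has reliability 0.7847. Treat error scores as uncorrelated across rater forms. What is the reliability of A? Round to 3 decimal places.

Var(P+A) = 2 + 2·0.37 = 2.740.
True-score variance = ρ_P + ρ_A + 2·0.37, so 0.7847 = (0.76 + ρ_A + 0.74) / 2.740.
ρ_A = 0.7847·2.740 − 0.76 − 0.74 = 0.650.

0.650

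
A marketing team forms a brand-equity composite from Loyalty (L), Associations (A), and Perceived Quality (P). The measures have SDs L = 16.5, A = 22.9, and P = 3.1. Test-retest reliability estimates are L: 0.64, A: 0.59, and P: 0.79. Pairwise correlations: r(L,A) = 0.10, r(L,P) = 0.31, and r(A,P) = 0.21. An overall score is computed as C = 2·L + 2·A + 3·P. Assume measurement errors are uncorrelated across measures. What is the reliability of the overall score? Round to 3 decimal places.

0.678

Var(C) = 2²·16.5² + 2²·22.9² + 3²·3.1² + 2·[4·16.5·22.9·0.10 + 6·16.5·3.1·0.31 + 6·22.9·3.1·0.21] = 3273.13 + 671.453 = 3944.58.
Because errors are independent across components, Cov(Tᵢ,Tⱼ) = Cov(Xᵢ,Xⱼ); the off-diagonal part of the true-score variance is the same as above.
True-score variance = [2²·16.5²·0.64 + 2²·22.9²·0.59 + 3²·3.1²·0.79] + 671.453 = 2002.89 + 671.453 = 2674.35.
Reliability = 2674.35 / 3944.58 = 0.678.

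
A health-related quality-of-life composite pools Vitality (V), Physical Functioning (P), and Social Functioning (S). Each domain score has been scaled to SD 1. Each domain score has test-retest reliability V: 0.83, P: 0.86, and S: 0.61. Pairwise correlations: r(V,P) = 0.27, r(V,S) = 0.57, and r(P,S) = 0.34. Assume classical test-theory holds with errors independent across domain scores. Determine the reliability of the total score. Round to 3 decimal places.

0.869

Var(V+P+S) = 3 + 2·[0.27 + 0.57 + 0.34] = 3 + 2.36 = 5.36.
Because errors are independent across components, Cov(Tᵢ,Tⱼ) = Cov(Xᵢ,Xⱼ); the off-diagonal part of the true-score variance is the same as above.
True-score variance = [0.83 + 0.86 + 0.61] + 2.36 = 2.3 + 2.36 = 4.66.
Reliability = 4.66 / 5.36 = 0.869.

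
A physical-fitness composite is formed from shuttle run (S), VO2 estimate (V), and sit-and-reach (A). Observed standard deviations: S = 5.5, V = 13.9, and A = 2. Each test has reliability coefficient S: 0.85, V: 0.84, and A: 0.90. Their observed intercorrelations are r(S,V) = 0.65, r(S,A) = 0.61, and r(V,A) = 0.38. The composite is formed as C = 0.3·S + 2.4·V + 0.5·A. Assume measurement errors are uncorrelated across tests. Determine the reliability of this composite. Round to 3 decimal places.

0.853

Var(C) = 0.3²·5.5² + 2.4²·13.9² + 0.5²·2² + 2·[0.72·5.5·13.9·0.65 + 0.15·5.5·2·0.61 + 1.2·13.9·2·0.38] = 1116.61 + 98.9238 = 1215.54.
Because errors are independent across components, Cov(Tᵢ,Tⱼ) = Cov(Xᵢ,Xⱼ); the off-diagonal part of the true-score variance is the same as above.
True-score variance = [0.3²·5.5²·0.85 + 2.4²·13.9²·0.84 + 0.5²·2²·0.90] + 98.9238 = 938.041 + 98.9238 = 1036.97.
Reliability = 1036.97 / 1215.54 = 0.853.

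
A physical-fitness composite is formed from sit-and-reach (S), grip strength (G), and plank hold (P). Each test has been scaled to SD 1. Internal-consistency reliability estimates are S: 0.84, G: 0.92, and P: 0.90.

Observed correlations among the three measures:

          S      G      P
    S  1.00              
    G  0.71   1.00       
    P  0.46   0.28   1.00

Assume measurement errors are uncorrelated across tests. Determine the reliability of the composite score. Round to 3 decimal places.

Var(S+G+P) = 3 + 2·[0.71 + 0.46 + 0.28] = 3 + 2.9 = 5.9.
Because errors are independent across components, Cov(Tᵢ,Tⱼ) = Cov(Xᵢ,Xⱼ); the off-diagonal part of the true-score variance is the same as above.
True-score variance = [0.84 + 0.92 + 0.90] + 2.9 = 2.66 + 2.9 = 5.56.
Reliability = 5.56 / 5.9 = 0.942.

0.942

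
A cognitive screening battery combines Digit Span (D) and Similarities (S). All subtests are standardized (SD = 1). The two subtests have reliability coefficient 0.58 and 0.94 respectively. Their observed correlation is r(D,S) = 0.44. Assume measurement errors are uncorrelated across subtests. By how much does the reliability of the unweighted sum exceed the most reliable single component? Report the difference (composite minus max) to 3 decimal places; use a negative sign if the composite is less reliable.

-0.107

Var(sum) = 2 + 0.88 = 2.88; true-score variance = 1.52 + 0.88 = 2.4; composite reliability = 0.8333.
Max component reliability = 0.9400.
Difference = 0.8333 − 0.9400 = -0.107.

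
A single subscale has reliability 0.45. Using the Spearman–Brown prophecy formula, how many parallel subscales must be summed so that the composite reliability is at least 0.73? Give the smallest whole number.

k ≥ ρ*(1−ρ₁)/(ρ₁(1−ρ*)) = 0.73·0.55 / (0.45·0.27) = 3.305.
Smallest integer k = 4.

4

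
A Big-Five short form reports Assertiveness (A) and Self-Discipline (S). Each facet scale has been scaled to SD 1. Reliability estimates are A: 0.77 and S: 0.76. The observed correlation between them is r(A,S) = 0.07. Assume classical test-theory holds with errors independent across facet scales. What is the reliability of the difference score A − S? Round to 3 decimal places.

0.747

Var(A−S) = 1 + 1 − 2·0.07 = 2 − 0.14 = 1.86.
With uncorrelated errors the cross-covariances are all true-score covariance, so they carry over unchanged; only the diagonal terms shrink to ρᵢσᵢ².
True-score variance = [0.77 + 0.76] − 0.14 = 1.53 − 0.14 = 1.39.
Reliability = 1.39 / 1.86 = 0.747.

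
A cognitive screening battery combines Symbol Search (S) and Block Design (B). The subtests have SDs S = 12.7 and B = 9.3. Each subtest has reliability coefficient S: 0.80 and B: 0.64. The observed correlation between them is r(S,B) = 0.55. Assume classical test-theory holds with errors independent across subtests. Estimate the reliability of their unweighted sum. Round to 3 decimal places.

Var(S+B) = 12.7² + 9.3² + 2·[12.7·9.3·0.55] = 247.78 + 129.921 = 377.701.
Because errors are independent across components, Cov(Tᵢ,Tⱼ) = Cov(Xᵢ,Xⱼ); the off-diagonal part of the true-score variance is the same as above.
True-score variance = [12.7²·0.80 + 9.3²·0.64] + 129.921 = 184.386 + 129.921 = 314.307.
Reliability = 314.307 / 377.701 = 0.832.

0.832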